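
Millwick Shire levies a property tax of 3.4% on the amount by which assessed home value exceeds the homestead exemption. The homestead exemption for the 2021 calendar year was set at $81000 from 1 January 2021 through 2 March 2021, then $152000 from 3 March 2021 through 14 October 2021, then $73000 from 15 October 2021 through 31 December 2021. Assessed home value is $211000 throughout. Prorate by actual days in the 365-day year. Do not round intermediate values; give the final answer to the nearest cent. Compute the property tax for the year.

1 January – 2 March 2021: 61 days, exemption $81000 → ($211000 − $81000) × 3.4% × 61/365 = $738.6849
3 March – 14 October 2021: 226 days, exemption $152000 → ($211000 − $152000) × 3.4% × 226/365 = $1242.0712
15 October – 31 December 2021: 78 days, exemption $73000 → ($211000 − $73000) × 3.4% × 78/365 = $1002.6740
Total = $2983.4301

$2983.43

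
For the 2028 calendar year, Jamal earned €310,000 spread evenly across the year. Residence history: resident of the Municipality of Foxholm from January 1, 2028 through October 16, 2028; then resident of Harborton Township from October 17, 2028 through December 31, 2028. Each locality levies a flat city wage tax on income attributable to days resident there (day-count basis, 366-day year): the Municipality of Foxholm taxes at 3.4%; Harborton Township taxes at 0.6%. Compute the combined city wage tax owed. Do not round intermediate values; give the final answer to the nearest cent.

€8,737.60

The Municipality of Foxholm, January 1 – October 16, 2028: 290 days → €310,000 × 3.4% × 290/366 = €8,351.3661
Harborton Township, October 17 – December 31, 2028: 76 days → €310,000 × 0.6% × 76/366 = €386.2295
Total = €8,737.5956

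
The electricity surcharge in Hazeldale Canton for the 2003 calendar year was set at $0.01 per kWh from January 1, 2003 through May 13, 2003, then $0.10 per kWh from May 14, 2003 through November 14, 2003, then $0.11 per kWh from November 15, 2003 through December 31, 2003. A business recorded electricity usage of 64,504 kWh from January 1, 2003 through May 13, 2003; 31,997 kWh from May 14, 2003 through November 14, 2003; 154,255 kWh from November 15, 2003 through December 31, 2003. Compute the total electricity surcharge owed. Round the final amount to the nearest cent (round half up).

$20812.79

January 1 – May 13, 2003: 64,504 kWh at $0.01/kWh → $645.04
May 14 – November 14, 2003: 31,997 kWh at $0.10/kWh → $3199.70
November 15 – December 31, 2003: 154,255 kWh at $0.11/kWh → $16968.05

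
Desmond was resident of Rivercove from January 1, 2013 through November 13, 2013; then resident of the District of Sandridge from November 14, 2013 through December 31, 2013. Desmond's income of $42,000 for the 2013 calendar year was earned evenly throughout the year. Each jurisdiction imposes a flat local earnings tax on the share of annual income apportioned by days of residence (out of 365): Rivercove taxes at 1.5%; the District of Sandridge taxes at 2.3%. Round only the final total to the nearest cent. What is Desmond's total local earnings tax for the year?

$674.19

Rivercove, January 1 – November 13, 2013: 317 days → $42,000 × 1.5% × 317/365 = $547.1507
The District of Sandridge, November 14 – December 31, 2013: 48 days → $42,000 × 2.3% × 48/365 = $127.0356
Total = $674.1863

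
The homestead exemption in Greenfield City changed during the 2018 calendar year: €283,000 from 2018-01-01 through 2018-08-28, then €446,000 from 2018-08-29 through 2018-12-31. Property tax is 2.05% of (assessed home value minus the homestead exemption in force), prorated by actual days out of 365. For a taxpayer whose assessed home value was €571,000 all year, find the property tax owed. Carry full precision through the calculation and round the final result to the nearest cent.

2018-01-01 to 2018-08-28: 240 days, exemption €283,000 → (€571,000 − €283,000) × 2.05% × 240/365 = €3,882.0822
2018-08-29 to 2018-12-31: 125 days, exemption €446,000 → (€571,000 − €446,000) × 2.05% × 125/365 = €877.5685
Total = €4,759.6507

€4,759.65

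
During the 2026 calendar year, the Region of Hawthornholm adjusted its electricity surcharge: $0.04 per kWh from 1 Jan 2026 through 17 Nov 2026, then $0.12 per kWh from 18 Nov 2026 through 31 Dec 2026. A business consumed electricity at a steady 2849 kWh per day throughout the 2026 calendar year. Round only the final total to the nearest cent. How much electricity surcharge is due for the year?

$51,623.88

1 Jan – 17 Nov 2026: 321 days × 2849 kWh/day = 914,529 kWh at $0.04/kWh → $36,581.16
18 Nov – 31 Dec 2026: 44 days × 2849 kWh/day = 125,356 kWh at $0.12/kWh → $15,042.72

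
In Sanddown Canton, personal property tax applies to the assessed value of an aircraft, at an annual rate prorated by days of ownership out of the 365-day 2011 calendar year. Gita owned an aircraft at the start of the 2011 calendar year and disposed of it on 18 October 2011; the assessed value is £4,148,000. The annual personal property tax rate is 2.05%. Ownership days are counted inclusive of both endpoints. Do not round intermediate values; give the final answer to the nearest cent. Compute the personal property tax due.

Days held (1 January – 18 October 2011): 291 out of 365
Tax = £4,148,000 × 2.05% × 291/365 = £67,794.2301

£67,794.23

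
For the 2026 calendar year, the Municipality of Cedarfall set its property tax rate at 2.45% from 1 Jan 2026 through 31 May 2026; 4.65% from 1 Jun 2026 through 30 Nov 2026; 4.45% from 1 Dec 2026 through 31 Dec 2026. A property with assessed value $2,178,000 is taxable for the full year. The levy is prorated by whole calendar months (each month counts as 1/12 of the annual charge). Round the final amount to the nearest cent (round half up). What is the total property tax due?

1 Jan – 31 May 2026: 5 months at 2.45% → $2,178,000 × 2.45% × 5/12 = $22,233.7500
1 Jun – 30 Nov 2026: 6 months at 4.65% → $2,178,000 × 4.65% × 6/12 = $50,638.5000
1 Dec – 31 Dec 2026: 1 month at 4.45% → $2,178,000 × 4.45% × 1/12 = $8,076.7500
Total = $80,949.0000

$80,949.00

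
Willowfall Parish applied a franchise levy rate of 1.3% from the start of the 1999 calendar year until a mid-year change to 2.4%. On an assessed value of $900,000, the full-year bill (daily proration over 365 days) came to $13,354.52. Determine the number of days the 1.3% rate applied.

304 days

Let d = days at the first rate; then 365 − d days at the second rate.
$900,000 × [1.3%·d + 2.4%·(365−d)] / 365 = $13,354.52
Solving gives d = 304, so the new rate took effect on November 1, 1999.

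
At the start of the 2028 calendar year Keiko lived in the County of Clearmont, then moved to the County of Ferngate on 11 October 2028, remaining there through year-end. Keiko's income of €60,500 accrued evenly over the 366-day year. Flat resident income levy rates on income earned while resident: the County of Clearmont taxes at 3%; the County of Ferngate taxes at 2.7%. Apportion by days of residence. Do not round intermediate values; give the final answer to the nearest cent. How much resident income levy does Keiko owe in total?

The County of Clearmont, 1 January – 10 October 2028: 284 days → €60,500 × 3% × 284/366 = €1,408.3607
The County of Ferngate, 11 October – 31 December 2028: 82 days → €60,500 × 2.7% × 82/366 = €365.9754
Total = €1,774.3361

€1,774.34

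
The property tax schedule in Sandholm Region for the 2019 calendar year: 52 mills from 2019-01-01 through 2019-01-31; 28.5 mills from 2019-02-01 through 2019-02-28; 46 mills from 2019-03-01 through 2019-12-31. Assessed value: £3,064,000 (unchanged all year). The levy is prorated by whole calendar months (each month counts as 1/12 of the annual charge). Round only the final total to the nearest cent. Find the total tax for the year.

2019-01-01 to 2019-01-31: 1 month at 52 mills → £3,064,000 × 5.2% × 1/12 = £13,277.3333
2019-02-01 to 2019-02-28: 1 month at 28.5 mills → £3,064,000 × 2.85% × 1/12 = £7,277.0000
2019-03-01 to 2019-12-31: 10 months at 46 mills → £3,064,000 × 4.6% × 10/12 = £117,453.3333
Total = £138,007.6667

£138,007.67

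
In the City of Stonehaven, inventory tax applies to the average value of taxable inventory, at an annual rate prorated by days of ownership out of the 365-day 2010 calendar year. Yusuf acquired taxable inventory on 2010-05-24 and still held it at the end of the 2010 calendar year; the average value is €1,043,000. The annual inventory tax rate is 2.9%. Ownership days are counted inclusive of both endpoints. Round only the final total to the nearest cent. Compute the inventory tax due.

Days held (2010-05-24 to 2010-12-31): 222 out of 365
Tax = €1,043,000 × 2.9% × 222/365 = €18,396.8055

€18,396.81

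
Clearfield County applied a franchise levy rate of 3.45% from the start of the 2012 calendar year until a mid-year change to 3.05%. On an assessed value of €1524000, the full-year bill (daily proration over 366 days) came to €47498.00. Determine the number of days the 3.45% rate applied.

Let d = days at the first rate; then 366 − d days at the second rate.
€1524000 × [3.45%·d + 3.05%·(366−d)] / 366 = €47498.00
Solving gives d = 61, so the new rate took effect on 2 Mar 2012.

61 days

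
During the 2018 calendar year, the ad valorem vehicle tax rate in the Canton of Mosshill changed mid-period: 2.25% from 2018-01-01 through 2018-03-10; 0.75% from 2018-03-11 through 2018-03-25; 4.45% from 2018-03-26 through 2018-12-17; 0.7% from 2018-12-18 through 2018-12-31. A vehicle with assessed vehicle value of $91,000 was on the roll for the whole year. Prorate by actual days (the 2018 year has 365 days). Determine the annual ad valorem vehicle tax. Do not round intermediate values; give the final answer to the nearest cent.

$3,401.78

2018-01-01 to 2018-03-10: 69 days at 2.25% → $91,000 × 2.25% × 69/365 = $387.0616
2018-03-11 to 2018-03-25: 15 days at 0.75% → $91,000 × 0.75% × 15/365 = $28.0479
2018-03-26 to 2018-12-17: 267 days at 4.45% → $91,000 × 4.45% × 267/365 = $2,962.2370
2018-12-18 to 2018-12-31: 14 days at 0.7% → $91,000 × 0.7% × 14/365 = $24.4329
Total = $3,401.7795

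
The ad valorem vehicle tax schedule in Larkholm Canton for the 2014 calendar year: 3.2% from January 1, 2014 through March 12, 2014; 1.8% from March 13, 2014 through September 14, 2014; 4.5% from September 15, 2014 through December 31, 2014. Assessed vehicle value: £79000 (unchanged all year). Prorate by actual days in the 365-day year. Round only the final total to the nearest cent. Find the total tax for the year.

£2268.27

January 1 – March 12, 2014: 71 days at 3.2% → £79000 × 3.2% × 71/365 = £491.7479
March 13 – September 14, 2014: 186 days at 1.8% → £79000 × 1.8% × 186/365 = £724.6356
September 15 – December 31, 2014: 108 days at 4.5% → £79000 × 4.5% × 108/365 = £1051.8904
Total = £2268.2740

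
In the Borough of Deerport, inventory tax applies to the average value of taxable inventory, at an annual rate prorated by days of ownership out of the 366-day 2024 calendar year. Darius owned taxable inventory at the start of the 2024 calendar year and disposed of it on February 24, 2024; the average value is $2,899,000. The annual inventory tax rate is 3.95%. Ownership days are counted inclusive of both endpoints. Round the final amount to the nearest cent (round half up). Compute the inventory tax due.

Days held (January 1 – February 24, 2024): 55 out of 366
Tax = $2,899,000 × 3.95% × 55/366 = $17,207.8620

$17,207.86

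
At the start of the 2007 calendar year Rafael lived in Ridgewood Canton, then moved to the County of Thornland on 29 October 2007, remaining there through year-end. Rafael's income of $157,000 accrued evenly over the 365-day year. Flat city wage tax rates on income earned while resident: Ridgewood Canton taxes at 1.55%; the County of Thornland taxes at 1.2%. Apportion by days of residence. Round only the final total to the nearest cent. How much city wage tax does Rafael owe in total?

Ridgewood Canton, 1 January – 28 October 2007: 301 days → $157,000 × 1.55% × 301/365 = $2,006.8041
The County of Thornland, 29 October – 31 December 2007: 64 days → $157,000 × 1.2% × 64/365 = $330.3452
Total = $2,337.1493

$2,337.15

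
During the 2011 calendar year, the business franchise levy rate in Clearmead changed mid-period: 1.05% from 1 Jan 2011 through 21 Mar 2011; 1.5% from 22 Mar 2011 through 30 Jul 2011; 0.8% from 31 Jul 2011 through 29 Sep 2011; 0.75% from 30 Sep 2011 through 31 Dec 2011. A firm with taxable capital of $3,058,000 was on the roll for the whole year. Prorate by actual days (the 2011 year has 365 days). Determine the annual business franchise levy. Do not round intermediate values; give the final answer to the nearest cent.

1 Jan – 21 Mar 2011: 80 days at 1.05% → $3,058,000 × 1.05% × 80/365 = $7,037.5890
22 Mar – 30 Jul 2011: 131 days at 1.5% → $3,058,000 × 1.5% × 131/365 = $16,462.9315
31 Jul – 29 Sep 2011: 61 days at 0.8% → $3,058,000 × 0.8% × 61/365 = $4,088.5041
30 Sep – 31 Dec 2011: 93 days at 0.75% → $3,058,000 × 0.75% × 93/365 = $5,843.7123
Total = $33,432.7370

$33,432.74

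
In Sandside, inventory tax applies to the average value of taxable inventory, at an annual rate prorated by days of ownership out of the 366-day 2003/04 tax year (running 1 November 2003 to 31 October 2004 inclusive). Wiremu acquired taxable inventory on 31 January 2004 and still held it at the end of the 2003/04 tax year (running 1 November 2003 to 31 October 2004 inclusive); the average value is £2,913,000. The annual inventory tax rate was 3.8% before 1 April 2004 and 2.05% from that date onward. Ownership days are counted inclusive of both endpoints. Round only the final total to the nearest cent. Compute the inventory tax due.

31 January – 31 March 2004: 61 days at 3.8% → £2,913,000 × 3.8% × 61/366 = £18,449.0000
1 April – 31 October 2004: 214 days at 2.05% → £2,913,000 × 2.05% × 214/366 = £34,916.2049
Total = £53,365.2049

£53,365.20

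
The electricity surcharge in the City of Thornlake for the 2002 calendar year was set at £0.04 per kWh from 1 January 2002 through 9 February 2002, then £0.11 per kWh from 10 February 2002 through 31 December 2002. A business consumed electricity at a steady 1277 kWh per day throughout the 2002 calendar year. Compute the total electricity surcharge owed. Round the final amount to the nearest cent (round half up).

£47,695.95

1 January – 9 February 2002: 40 days × 1277 kWh/day = 51,080 kWh at £0.04/kWh → £2,043.20
10 February – 31 December 2002: 325 days × 1277 kWh/day = 415,025 kWh at £0.11/kWh → £45,652.75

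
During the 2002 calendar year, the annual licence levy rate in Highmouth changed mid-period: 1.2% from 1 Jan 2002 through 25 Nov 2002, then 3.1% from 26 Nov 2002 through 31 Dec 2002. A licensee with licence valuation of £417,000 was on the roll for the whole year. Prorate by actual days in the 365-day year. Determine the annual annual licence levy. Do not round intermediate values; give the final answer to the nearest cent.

1 Jan – 25 Nov 2002: 329 days at 1.2% → £417,000 × 1.2% × 329/365 = £4,510.4548
26 Nov – 31 Dec 2002: 36 days at 3.1% → £417,000 × 3.1% × 36/365 = £1,274.9918
Total = £5,785.4466

£5,785.45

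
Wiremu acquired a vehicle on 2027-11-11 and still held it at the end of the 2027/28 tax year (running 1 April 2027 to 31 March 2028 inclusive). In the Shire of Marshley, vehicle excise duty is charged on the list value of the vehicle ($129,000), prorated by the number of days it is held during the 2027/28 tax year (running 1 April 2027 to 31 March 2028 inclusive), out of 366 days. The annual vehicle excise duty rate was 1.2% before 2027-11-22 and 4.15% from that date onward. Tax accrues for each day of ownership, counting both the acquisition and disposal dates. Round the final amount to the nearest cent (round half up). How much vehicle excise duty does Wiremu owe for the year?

$1,962.67

2027-11-11 to 2027-11-21: 11 days at 1.2% → $129,000 × 1.2% × 11/366 = $46.5246
2027-11-22 to 2028-03-31: 131 days at 4.15% → $129,000 × 4.15% × 131/366 = $1,916.1434
Total = $1,962.6680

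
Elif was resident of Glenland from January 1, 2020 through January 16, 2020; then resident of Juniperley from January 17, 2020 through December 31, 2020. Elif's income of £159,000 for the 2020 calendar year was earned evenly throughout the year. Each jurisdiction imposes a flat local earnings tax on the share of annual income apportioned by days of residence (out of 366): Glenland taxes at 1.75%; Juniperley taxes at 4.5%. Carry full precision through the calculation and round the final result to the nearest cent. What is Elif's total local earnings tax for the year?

Glenland, January 1 – January 16, 2020: 16 days → £159,000 × 1.75% × 16/366 = £121.6393
Juniperley, January 17 – December 31, 2020: 350 days → £159,000 × 4.5% × 350/366 = £6,842.2131
Total = £6,963.8525

£6,963.85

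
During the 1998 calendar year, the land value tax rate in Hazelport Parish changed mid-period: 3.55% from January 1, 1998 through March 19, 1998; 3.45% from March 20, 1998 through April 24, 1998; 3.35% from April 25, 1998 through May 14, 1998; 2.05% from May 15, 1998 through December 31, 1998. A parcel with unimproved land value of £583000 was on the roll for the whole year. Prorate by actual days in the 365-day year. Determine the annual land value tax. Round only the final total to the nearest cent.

£15040.60

January 1 – March 19, 1998: 78 days at 3.55% → £583000 × 3.55% × 78/365 = £4422.8137
March 20 – April 24, 1998: 36 days at 3.45% → £583000 × 3.45% × 36/365 = £1983.7973
April 25 – May 14, 1998: 20 days at 3.35% → £583000 × 3.35% × 20/365 = £1070.1644
May 15 – December 31, 1998: 231 days at 2.05% → £583000 × 2.05% × 231/365 = £7563.8260
Total = £15040.6014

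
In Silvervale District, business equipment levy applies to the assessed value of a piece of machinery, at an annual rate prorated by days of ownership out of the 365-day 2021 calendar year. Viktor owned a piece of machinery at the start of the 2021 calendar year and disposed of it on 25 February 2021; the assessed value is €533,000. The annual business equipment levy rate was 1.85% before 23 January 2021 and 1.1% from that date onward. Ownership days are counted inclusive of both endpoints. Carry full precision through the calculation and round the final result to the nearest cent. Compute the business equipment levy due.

€1,140.47

1 January – 22 January 2021: 22 days at 1.85% → €533,000 × 1.85% × 22/365 = €594.3315
23 January – 25 February 2021: 34 days at 1.1% → €533,000 × 1.1% × 34/365 = €546.1425
Total = €1,140.4740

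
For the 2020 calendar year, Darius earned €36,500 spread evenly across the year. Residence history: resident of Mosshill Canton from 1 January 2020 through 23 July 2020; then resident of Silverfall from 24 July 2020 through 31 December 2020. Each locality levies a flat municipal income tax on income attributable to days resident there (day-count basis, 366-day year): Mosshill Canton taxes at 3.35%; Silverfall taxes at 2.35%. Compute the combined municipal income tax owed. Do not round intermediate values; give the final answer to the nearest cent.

Mosshill Canton, 1 January – 23 July 2020: 205 days → €36,500 × 3.35% × 205/366 = €684.8736
Silverfall, 24 July – 31 December 2020: 161 days → €36,500 × 2.35% × 161/366 = €377.3163
Total = €1,062.1899

€1,062.19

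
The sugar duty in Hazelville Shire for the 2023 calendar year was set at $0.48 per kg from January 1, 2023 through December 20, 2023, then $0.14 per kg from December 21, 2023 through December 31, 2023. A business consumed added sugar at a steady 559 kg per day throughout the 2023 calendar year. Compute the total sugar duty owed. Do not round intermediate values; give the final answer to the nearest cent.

January 1 – December 20, 2023: 354 days × 559 kg/day = 197,886 kg at $0.48/kg → $94,985.28
December 21 – December 31, 2023: 11 days × 559 kg/day = 6,149 kg at $0.14/kg → $860.86

$95,846.14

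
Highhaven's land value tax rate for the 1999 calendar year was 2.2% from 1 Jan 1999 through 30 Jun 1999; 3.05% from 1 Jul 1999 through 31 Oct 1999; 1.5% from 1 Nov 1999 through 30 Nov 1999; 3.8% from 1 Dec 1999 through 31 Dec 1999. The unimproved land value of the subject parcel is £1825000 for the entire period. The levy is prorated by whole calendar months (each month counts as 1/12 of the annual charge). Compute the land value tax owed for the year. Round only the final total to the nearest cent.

1 Jan – 30 Jun 1999: 6 months at 2.2% → £1825000 × 2.2% × 6/12 = £20075.0000
1 Jul – 31 Oct 1999: 4 months at 3.05% → £1825000 × 3.05% × 4/12 = £18554.1667
1 Nov – 30 Nov 1999: 1 month at 1.5% → £1825000 × 1.5% × 1/12 = £2281.2500
1 Dec – 31 Dec 1999: 1 month at 3.8% → £1825000 × 3.8% × 1/12 = £5779.1667
Total = £46689.5833

£46689.58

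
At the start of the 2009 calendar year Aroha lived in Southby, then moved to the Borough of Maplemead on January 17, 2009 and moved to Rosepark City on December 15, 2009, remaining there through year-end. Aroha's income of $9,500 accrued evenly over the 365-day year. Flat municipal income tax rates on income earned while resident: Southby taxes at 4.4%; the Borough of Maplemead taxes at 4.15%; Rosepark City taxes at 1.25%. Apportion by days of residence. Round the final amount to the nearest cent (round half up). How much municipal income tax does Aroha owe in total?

$382.46

Southby, January 1 – January 16, 2009: 16 days → $9,500 × 4.4% × 16/365 = $18.3233
The Borough of Maplemead, January 17 – December 14, 2009: 332 days → $9,500 × 4.15% × 332/365 = $358.6055
Rosepark City, December 15 – December 31, 2009: 17 days → $9,500 × 1.25% × 17/365 = $5.5308
Total = $382.4596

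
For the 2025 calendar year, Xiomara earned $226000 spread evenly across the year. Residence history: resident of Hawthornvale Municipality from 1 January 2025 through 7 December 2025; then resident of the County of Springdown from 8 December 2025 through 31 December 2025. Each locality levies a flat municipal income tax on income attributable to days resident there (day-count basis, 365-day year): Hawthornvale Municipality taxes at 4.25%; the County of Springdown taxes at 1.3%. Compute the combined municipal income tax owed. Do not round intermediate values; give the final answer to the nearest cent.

Hawthornvale Municipality, 1 January – 7 December 2025: 341 days → $226000 × 4.25% × 341/365 = $8973.4384
The County of Springdown, 8 December – 31 December 2025: 24 days → $226000 × 1.3% × 24/365 = $193.1836
Total = $9166.6219

$9166.62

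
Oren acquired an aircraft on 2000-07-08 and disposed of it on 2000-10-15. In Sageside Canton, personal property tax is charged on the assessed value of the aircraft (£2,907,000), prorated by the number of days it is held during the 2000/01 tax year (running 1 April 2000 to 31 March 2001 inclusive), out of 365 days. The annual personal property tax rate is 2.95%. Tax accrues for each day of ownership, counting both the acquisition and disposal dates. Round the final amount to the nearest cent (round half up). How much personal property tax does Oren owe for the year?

£23,494.93

Days held (2000-07-08 to 2000-10-15): 100 out of 365
Tax = £2,907,000 × 2.95% × 100/365 = £23,494.9315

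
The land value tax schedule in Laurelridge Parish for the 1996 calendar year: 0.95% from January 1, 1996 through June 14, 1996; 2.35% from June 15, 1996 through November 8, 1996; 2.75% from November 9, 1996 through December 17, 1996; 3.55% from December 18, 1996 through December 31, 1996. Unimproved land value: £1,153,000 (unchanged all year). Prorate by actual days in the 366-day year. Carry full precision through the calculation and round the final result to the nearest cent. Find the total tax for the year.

January 1 – June 14, 1996: 166 days at 0.95% → £1,153,000 × 0.95% × 166/366 = £4,967.9809
June 15 – November 8, 1996: 147 days at 2.35% → £1,153,000 × 2.35% × 147/366 = £10,882.6189
November 9 – December 17, 1996: 39 days at 2.75% → £1,153,000 × 2.75% × 39/366 = £3,378.6680
December 18 – December 31, 1996: 14 days at 3.55% → £1,153,000 × 3.55% × 14/366 = £1,565.6858
Total = £20,794.9536

£20,794.95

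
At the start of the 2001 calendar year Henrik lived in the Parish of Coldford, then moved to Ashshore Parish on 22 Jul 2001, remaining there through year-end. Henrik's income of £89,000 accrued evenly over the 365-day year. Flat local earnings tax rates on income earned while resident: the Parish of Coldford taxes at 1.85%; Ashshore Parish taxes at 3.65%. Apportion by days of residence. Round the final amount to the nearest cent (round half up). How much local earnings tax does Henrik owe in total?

The Parish of Coldford, 1 Jan – 21 Jul 2001: 202 days → £89,000 × 1.85% × 202/365 = £911.2137
Ashshore Parish, 22 Jul – 31 Dec 2001: 163 days → £89,000 × 3.65% × 163/365 = £1,450.7000
Total = £2,361.9137

£2,361.91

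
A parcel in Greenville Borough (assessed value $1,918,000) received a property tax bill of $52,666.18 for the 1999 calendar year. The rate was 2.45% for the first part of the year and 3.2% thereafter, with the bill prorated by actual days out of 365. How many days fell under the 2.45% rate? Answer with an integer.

Let d = days at the first rate; then 365 − d days at the second rate.
$1,918,000 × [2.45%·d + 3.2%·(365−d)] / 365 = $52,666.18
Solving gives d = 221, so the new rate took effect on 10 August 1999.

221 days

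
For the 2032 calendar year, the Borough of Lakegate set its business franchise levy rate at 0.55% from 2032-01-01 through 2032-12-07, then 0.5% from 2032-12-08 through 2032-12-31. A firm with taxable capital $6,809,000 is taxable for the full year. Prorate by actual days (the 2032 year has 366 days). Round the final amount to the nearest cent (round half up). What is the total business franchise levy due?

$37,226.25

2032-01-01 to 2032-12-07: 342 days at 0.55% → $6,809,000 × 0.55% × 342/366 = $34,993.7951
2032-12-08 to 2032-12-31: 24 days at 0.5% → $6,809,000 × 0.5% × 24/366 = $2,232.4590
Total = $37,226.2541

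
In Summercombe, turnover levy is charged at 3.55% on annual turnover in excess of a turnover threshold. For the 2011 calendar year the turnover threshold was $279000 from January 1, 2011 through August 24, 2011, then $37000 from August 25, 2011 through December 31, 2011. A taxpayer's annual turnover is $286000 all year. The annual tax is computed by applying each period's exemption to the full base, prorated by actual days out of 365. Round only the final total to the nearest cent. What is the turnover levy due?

$3284.77

January 1 – August 24, 2011: 236 days, exemption $279000 → ($286000 − $279000) × 3.55% × 236/365 = $160.6740
August 25 – December 31, 2011: 129 days, exemption $37000 → ($286000 − $37000) × 3.55% × 129/365 = $3124.0973
Total = $3284.7712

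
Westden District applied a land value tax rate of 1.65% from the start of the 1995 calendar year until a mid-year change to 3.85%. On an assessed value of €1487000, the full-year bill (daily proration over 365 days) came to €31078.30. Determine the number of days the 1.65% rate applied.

Let d = days at the first rate; then 365 − d days at the second rate.
€1487000 × [1.65%·d + 3.85%·(365−d)] / 365 = €31078.30
Solving gives d = 292, so the new rate took effect on 20 October 1995.

292 days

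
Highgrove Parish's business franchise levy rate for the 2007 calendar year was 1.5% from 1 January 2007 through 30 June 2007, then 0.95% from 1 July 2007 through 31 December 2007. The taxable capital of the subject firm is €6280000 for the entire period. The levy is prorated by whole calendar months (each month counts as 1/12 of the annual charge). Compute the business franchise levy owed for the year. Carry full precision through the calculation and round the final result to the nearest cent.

€76930.00

1 January – 30 June 2007: 6 months at 1.5% → €6280000 × 1.5% × 6/12 = €47100.0000
1 July – 31 December 2007: 6 months at 0.95% → €6280000 × 0.95% × 6/12 = €29830.0000
Total = €76930.0000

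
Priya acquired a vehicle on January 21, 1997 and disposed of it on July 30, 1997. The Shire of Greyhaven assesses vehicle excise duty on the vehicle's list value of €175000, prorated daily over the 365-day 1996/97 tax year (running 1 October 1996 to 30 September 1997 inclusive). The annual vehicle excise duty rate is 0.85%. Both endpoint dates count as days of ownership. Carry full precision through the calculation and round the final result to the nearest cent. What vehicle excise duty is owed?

Days held (January 21 – July 30, 1997): 191 out of 365
Tax = €175000 × 0.85% × 191/365 = €778.3904

€778.39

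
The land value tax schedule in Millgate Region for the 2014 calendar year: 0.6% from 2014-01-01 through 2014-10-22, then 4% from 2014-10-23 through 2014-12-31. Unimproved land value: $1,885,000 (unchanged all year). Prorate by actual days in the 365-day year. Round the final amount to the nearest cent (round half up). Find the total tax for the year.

$23,601.23

2014-01-01 to 2014-10-22: 295 days at 0.6% → $1,885,000 × 0.6% × 295/365 = $9,140.9589
2014-10-23 to 2014-12-31: 70 days at 4% → $1,885,000 × 4% × 70/365 = $14,460.2740
Total = $23,601.2329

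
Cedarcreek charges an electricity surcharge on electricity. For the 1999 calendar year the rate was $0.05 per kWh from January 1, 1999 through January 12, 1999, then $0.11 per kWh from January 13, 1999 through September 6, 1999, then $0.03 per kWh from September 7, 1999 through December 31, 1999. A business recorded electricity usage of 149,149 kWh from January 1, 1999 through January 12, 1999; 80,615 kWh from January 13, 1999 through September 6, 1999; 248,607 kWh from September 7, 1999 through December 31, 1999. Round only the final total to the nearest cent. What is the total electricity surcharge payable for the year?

January 1 – January 12, 1999: 149,149 kWh at $0.05/kWh → $7,457.45
January 13 – September 6, 1999: 80,615 kWh at $0.11/kWh → $8,867.65
September 7 – December 31, 1999: 248,607 kWh at $0.03/kWh → $7,458.21

$23,783.31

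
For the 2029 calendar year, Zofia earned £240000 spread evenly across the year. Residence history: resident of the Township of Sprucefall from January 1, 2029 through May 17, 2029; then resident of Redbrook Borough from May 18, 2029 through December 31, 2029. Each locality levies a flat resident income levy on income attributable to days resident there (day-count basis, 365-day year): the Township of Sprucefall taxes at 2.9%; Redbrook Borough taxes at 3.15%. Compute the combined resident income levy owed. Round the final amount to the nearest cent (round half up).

£7334.79

The Township of Sprucefall, January 1 – May 17, 2029: 137 days → £240000 × 2.9% × 137/365 = £2612.3836
Redbrook Borough, May 18 – December 31, 2029: 228 days → £240000 × 3.15% × 228/365 = £4722.4110
Total = £7334.7945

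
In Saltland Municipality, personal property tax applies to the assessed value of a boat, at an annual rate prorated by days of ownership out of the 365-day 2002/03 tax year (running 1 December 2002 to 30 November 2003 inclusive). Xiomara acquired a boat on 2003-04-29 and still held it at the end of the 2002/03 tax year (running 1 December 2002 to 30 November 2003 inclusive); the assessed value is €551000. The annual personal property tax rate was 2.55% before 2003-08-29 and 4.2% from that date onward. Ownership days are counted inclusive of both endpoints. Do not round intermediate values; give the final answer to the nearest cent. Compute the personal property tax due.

€10656.19

2003-04-29 to 2003-08-28: 122 days at 2.55% → €551000 × 2.55% × 122/365 = €4696.3315
2003-08-29 to 2003-11-30: 94 days at 4.2% → €551000 × 4.2% × 94/365 = €5959.8575
Total = €10656.1890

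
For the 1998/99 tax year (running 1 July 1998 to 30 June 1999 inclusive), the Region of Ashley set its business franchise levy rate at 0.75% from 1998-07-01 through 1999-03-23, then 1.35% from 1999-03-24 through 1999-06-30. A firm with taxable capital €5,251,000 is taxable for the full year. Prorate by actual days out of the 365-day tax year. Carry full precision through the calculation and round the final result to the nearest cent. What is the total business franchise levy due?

€47,927.96

1998-07-01 to 1999-03-23: 266 days at 0.75% → €5,251,000 × 0.75% × 266/365 = €28,700.6712
1999-03-24 to 1999-06-30: 99 days at 1.35% → €5,251,000 × 1.35% × 99/365 = €19,227.2918
Total = €47,927.9630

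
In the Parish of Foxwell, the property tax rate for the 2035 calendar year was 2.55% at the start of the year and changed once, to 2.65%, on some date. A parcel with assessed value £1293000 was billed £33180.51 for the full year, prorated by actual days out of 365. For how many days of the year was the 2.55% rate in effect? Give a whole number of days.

Let d = days at the first rate; then 365 − d days at the second rate.
£1293000 × [2.55%·d + 2.65%·(365−d)] / 365 = £33180.51
Solving gives d = 306, so the new rate took effect on 3 November 2035.

306 days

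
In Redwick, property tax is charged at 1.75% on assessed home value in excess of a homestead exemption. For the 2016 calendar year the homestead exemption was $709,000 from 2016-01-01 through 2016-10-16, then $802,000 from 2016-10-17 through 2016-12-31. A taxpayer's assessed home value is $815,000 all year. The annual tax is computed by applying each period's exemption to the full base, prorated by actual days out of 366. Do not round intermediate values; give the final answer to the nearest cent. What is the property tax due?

$1,517.05

2016-01-01 to 2016-10-16: 290 days, exemption $709,000 → ($815,000 − $709,000) × 1.75% × 290/366 = $1,469.8087
2016-10-17 to 2016-12-31: 76 days, exemption $802,000 → ($815,000 − $802,000) × 1.75% × 76/366 = $47.2404
Total = $1,517.0492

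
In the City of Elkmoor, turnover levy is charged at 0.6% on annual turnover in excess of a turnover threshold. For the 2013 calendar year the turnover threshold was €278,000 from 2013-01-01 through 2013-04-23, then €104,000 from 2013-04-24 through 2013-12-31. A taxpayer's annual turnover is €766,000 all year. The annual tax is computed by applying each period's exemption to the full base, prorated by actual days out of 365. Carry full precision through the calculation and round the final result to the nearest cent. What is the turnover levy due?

€3,648.79

2013-01-01 to 2013-04-23: 113 days, exemption €278,000 → (€766,000 − €278,000) × 0.6% × 113/365 = €906.4767
2013-04-24 to 2013-12-31: 252 days, exemption €104,000 → (€766,000 − €104,000) × 0.6% × 252/365 = €2,742.3123
Total = €3,648.7890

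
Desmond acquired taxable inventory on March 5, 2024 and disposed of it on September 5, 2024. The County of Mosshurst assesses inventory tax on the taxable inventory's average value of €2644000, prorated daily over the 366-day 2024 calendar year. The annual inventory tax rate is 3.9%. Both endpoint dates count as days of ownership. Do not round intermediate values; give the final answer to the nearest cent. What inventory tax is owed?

Days held (March 5 – September 5, 2024): 185 out of 366
Tax = €2644000 × 3.9% × 185/366 = €52121.4754

€52121.48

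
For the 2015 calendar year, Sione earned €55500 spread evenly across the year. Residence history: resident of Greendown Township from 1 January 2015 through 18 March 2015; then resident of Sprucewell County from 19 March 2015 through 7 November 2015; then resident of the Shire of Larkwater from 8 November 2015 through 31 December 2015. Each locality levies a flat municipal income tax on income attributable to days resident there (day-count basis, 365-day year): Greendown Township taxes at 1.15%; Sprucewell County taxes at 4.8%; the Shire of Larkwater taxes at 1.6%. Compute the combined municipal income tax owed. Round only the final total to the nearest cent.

€1973.90

Greendown Township, 1 January – 18 March 2015: 77 days → €55500 × 1.15% × 77/365 = €134.6445
Sprucewell County, 19 March – 7 November 2015: 234 days → €55500 × 4.8% × 234/365 = €1707.8795
The Shire of Larkwater, 8 November – 31 December 2015: 54 days → €55500 × 1.6% × 54/365 = €131.3753
Total = €1973.8993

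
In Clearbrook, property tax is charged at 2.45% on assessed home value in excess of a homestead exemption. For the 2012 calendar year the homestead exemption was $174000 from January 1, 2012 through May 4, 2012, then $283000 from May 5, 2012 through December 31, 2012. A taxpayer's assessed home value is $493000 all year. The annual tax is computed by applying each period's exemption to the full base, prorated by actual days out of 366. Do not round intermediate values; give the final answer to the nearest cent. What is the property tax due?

$6057.06

January 1 – May 4, 2012: 125 days, exemption $174000 → ($493000 − $174000) × 2.45% × 125/366 = $2669.2281
May 5 – December 31, 2012: 241 days, exemption $283000 → ($493000 − $283000) × 2.45% × 241/366 = $3387.8279
Total = $6057.0560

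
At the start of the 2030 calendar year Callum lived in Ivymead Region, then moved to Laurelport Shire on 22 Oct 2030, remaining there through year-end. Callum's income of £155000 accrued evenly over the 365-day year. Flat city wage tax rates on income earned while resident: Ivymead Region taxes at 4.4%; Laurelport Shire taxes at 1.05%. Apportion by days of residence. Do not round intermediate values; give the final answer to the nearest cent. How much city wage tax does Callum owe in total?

£5809.95

Ivymead Region, 1 Jan – 21 Oct 2030: 294 days → £155000 × 4.4% × 294/365 = £5493.3699
Laurelport Shire, 22 Oct – 31 Dec 2030: 71 days → £155000 × 1.05% × 71/365 = £316.5822
Total = £5809.9521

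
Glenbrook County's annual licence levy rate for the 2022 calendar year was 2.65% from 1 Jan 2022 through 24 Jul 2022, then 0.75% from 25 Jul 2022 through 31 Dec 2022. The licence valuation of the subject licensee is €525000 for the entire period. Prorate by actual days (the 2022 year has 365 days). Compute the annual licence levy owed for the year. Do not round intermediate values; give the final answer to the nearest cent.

€9539.90

1 Jan – 24 Jul 2022: 205 days at 2.65% → €525000 × 2.65% × 205/365 = €7813.8699
25 Jul – 31 Dec 2022: 160 days at 0.75% → €525000 × 0.75% × 160/365 = €1726.0274
Total = €9539.8973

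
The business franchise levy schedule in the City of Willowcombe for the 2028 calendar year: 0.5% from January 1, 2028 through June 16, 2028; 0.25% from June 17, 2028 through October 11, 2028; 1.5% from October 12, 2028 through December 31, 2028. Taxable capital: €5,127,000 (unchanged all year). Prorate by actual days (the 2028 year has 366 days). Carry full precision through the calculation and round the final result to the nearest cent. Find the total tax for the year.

€32,884.24

January 1 – June 16, 2028: 168 days at 0.5% → €5,127,000 × 0.5% × 168/366 = €11,766.8852
June 17 – October 11, 2028: 117 days at 0.25% → €5,127,000 × 0.25% × 117/366 = €4,097.3975
October 12 – December 31, 2028: 81 days at 1.5% → €5,127,000 × 1.5% × 81/366 = €17,019.9590
Total = €32,884.2418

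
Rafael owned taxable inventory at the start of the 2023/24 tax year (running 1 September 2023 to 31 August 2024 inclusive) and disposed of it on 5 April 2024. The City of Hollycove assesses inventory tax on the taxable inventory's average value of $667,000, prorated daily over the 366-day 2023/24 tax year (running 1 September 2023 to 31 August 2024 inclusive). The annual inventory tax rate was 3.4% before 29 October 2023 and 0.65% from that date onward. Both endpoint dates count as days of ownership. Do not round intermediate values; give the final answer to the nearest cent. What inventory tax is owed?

$5,489.08

1 September – 28 October 2023: 58 days at 3.4% → $667,000 × 3.4% × 58/366 = $3,593.7814
29 October 2023 – 5 April 2024: 160 days at 0.65% → $667,000 × 0.65% × 160/366 = $1,895.3005
Total = $5,489.0820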